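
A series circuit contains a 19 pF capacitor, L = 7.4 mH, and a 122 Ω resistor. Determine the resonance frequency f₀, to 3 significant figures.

424 kHz

ω₀ = 1/√(LC) = 1/√(0.0074 × 1.9e-11) = 2.667e+06 rad/s
f₀ = ω₀/(2π) = 424 kHz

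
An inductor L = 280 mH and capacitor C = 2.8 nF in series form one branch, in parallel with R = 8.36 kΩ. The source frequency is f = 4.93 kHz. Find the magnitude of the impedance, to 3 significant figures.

2700 Ω

ω = 2πf = 30980 rad/s
X_L = ωL = 8670 Ω
X_C = 1/(ωC) = 11500 Ω
Branch 1: Z₁ = R = 8360 Ω
Branch 2 (series LC): Z₂ = j(X_L − X_C) = −j2860 Ω
Parallel: Z = Z₁Z₂/(Z₁+Z₂), |Z| = 2700 Ω, ∠Z = -71.1°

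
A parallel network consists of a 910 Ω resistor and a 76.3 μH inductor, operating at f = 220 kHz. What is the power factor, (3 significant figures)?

ω = 2πf = 1.382e+06 rad/s
X_L = ωL = 105 Ω
Parallel: admittances add. Y = 1/R + 1/(jωL)
Y = (0.00110 − j0.00948) S
|Y| = 0.00954 S → |Z| = 1/|Y| = 105 Ω, ∠Z = −∠Y = 83.4°
cos φ = cos(83.4°) = 0.115

0.115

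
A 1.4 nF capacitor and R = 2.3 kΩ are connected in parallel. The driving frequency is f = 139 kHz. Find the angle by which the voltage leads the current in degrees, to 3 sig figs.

-70.4°

ω = 2πf = 873400 rad/s
X_C = 1/(ωC) = 818 Ω
Parallel: admittances add. Y = 1/R + jωC
Y = (0.000435 + j0.00122) S
|Y| = 0.00130 S → |Z| = 1/|Y| = 771 Ω, ∠Z = −∠Y = -70.4°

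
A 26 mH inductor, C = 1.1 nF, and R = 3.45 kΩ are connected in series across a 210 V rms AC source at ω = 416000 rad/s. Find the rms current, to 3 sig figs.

X_L = ωL = 10800 Ω
X_C = 1/(ωC) = 2190 Ω
Net reactance X = X_L − X_C = 8630 Ω
Z = 3450 + j8630 Ω
|Z| = √(3450² + 8630²) = 9290 Ω
I = V/|Z| = 210/9290 = 22.6 mA

22.6 mA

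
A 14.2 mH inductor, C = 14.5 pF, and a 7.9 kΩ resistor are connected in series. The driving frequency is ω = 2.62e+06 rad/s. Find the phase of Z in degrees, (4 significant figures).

X_L = ωL = 37200 Ω
X_C = 1/(ωC) = 26320 Ω
Net reactance X = X_L − X_C = 10880 Ω
Z = 7900 + j10880 Ω
|Z| = √(7900² + 10880²) = 13450 Ω
∠Z = arctan(10880/7900) = 54.02°

54.02°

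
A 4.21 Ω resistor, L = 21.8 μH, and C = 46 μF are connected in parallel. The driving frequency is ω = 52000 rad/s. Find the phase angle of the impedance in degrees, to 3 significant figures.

X_L = ωL = 1.13 Ω
X_C = 1/(ωC) = 0.418 Ω
Parallel: admittances add. Y = 1/R + 1/(jωL) + jωC
Y = (0.238 + j1.51) S
|Y| = 1.53 S → |Z| = 1/|Y| = 0.654 Ω, ∠Z = −∠Y = -81.1°

-81.1°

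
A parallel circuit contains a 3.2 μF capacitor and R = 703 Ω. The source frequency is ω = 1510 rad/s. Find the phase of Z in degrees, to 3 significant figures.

X_C = 1/(ωC) = 207 Ω
Parallel: admittances add. Y = 1/R + jωC
Y = (0.00142 + j0.00483) S
|Y| = 0.00504 S → |Z| = 1/|Y| = 199 Ω, ∠Z = −∠Y = -73.6°

-73.6°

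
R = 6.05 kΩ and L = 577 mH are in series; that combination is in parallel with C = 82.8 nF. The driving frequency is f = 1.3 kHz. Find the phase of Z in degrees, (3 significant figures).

ω = 2πf = 8168 rad/s
X_L = ωL = 4710 Ω
X_C = 1/(ωC) = 1480 Ω
Branch 1 (R+jX_L): Z₁ = 6050 + j4710 Ω, |Z₁| = 7670 Ω
Branch 2 (−jX_C): Z₂ = −j1480 Ω
Parallel: Z = Z₁Z₂/(Z₁+Z₂), |Z| = 1650 Ω, ∠Z = -80.2°

-80.2°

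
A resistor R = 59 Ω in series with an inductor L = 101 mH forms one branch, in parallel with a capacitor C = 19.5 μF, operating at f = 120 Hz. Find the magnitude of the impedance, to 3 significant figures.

ω = 2πf = 754.0 rad/s
X_L = ωL = 76.2 Ω
X_C = 1/(ωC) = 68.0 Ω
Branch 1 (R+jX_L): Z₁ = 59.0 + j76.2 Ω, |Z₁| = 96.3 Ω
Branch 2 (−jX_C): Z₂ = −j68.0 Ω
Parallel: Z = Z₁Z₂/(Z₁+Z₂), |Z| = 110 Ω, ∠Z = -45.6°

110 Ω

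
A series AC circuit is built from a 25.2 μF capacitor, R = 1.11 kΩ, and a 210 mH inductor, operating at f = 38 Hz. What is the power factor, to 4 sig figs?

0.9946

ω = 2πf = 238.8 rad/s
X_L = ωL = 50.14 Ω
X_C = 1/(ωC) = 166.2 Ω
Net reactance X = X_L − X_C = -116.1 Ω
Z = 1110 − j116.1 Ω
|Z| = √(1110² + 116.1²) = 1116 Ω
∠Z = arctan(-116.1/1110) = -5.969°
cos φ = cos(-5.969°) = 0.9946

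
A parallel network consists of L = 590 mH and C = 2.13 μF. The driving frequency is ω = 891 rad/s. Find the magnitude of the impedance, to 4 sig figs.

225600 Ω

X_L = ωL = 525.7 Ω
X_C = 1/(ωC) = 526.9 Ω
Parallel: admittances add. Y = 1/(jωL) + jωC
Y = (0 − j4.432e-06) S
|Y| = 4.432e-06 S → |Z| = 1/|Y| = 225600 Ω, ∠Z = −∠Y = 90.00°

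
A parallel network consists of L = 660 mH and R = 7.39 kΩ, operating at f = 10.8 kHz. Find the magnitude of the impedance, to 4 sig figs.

7291 Ω

ω = 2πf = 67860 rad/s
X_L = ωL = 44790 Ω
Parallel: admittances add. Y = 1/R + 1/(jωL)
Y = (0.0001353 − j2.233e-05) S
|Y| = 0.0001371 S → |Z| = 1/|Y| = 7291 Ω, ∠Z = −∠Y = 9.370°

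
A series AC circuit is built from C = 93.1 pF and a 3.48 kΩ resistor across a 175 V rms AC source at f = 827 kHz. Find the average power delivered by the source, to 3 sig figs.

ω = 2πf = 5.196e+06 rad/s
X_C = 1/(ωC) = 2070 Ω
Z = 3480 − j2070 Ω
|Z| = √(3480² + 2070²) = 4050 Ω
∠Z = arctan(-2070/3480) = -30.7°
I = V/|Z| = 43.2 mA
P = VI cos φ = 175 × 0.0432 × cos(-30.7°) = 6.51 W

6.51 W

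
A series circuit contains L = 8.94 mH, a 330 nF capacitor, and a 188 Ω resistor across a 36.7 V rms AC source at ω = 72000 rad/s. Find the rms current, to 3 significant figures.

58.2 mA

X_L = ωL = 644 Ω
X_C = 1/(ωC) = 42.1 Ω
Net reactance X = X_L − X_C = 602 Ω
Z = 188 + j602 Ω
|Z| = √(188² + 602²) = 630 Ω
I = V/|Z| = 36.7/630 = 58.2 mA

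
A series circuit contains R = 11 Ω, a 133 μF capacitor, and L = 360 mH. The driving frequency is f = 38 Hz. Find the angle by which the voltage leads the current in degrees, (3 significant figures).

78.6°

ω = 2πf = 238.8 rad/s
X_L = ωL = 86.0 Ω
X_C = 1/(ωC) = 31.5 Ω
Net reactance X = X_L − X_C = 54.5 Ω
Z = 11.0 + j54.5 Ω
|Z| = √(11.0² + 54.5²) = 55.6 Ω
∠Z = arctan(54.5/11.0) = 78.6°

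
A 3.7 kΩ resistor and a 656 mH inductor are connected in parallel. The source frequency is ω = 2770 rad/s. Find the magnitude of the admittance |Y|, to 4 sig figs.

613.1 μS

X_L = ωL = 1817 Ω
Parallel: admittances add. Y = 1/R + 1/(jωL)
Y = (0.0002703 − j0.0005503) S
|Y| = 0.0006131 S → |Z| = 1/|Y| = 1631 Ω, ∠Z = −∠Y = 63.84°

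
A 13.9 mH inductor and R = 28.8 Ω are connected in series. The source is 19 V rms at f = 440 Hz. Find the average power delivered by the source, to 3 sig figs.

ω = 2πf = 2765 rad/s
X_L = ωL = 38.4 Ω
Z = 28.8 + j38.4 Ω
|Z| = √(28.8² + 38.4²) = 48.0 Ω
∠Z = arctan(38.4/28.8) = 53.2°
I = V/|Z| = 396 mA
P = VI cos φ = 19 × 0.396 × cos(53.2°) = 4.51 W

4.51 W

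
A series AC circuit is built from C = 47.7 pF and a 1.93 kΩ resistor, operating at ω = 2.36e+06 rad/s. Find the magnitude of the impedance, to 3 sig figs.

X_C = 1/(ωC) = 8880 Ω
Z = 1930 − j8880 Ω
|Z| = √(1930² + 8880²) = 9090 Ω

9090 Ω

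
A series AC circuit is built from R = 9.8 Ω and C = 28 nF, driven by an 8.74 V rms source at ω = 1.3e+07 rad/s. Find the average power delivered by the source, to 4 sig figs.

X_C = 1/(ωC) = 2.747 Ω
Z = 9.800 − j2.747 Ω
|Z| = √(9.800² + 2.747²) = 10.18 Ω
∠Z = arctan(-2.747/9.800) = -15.66°
I = V/|Z| = 858.7 mA
P = VI cos φ = 8.74 × 0.8587 × cos(-15.66°) = 7.227 W

7.227 W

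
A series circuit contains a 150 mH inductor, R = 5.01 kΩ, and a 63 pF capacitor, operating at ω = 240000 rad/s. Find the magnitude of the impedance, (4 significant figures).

30550 Ω

X_L = ωL = 36000 Ω
X_C = 1/(ωC) = 66140 Ω
Net reactance X = X_L − X_C = -30140 Ω
Z = 5010 − j30140 Ω
|Z| = √(5010² + 30140²) = 30550 Ω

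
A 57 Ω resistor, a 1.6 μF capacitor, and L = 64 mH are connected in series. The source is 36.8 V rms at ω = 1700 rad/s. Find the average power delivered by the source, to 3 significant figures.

X_L = ωL = 109 Ω
X_C = 1/(ωC) = 368 Ω
Net reactance X = X_L − X_C = -259 Ω
Z = 57.0 − j259 Ω
|Z| = √(57.0² + 259²) = 265 Ω
∠Z = arctan(-259/57.0) = -77.6°
I = V/|Z| = 139 mA
P = VI cos φ = 36.8 × 0.139 × cos(-77.6°) = 1.10 W

1.10 W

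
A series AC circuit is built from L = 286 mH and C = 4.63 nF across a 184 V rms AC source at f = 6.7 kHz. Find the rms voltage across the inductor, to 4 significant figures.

ω = 2πf = 42100 rad/s
X_L = ωL = 12040 Ω
X_C = 1/(ωC) = 5131 Ω
Net reactance X = X_L − X_C = 6909 Ω
Z = j6909 Ω
|Z| = √(0² + 6909²) = 6909 Ω
I = V/|Z| = 26.63 mA
V_L = I·|Z_L| = 0.02663 × 12040 = 320.6 V

320.6 V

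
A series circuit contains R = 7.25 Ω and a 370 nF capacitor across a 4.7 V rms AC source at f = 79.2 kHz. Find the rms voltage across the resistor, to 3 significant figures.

ω = 2πf = 497600 rad/s
X_C = 1/(ωC) = 5.43 Ω
Z = 7.25 − j5.43 Ω
|Z| = √(7.25² + 5.43²) = 9.06 Ω
I = V/|Z| = 519 mA
V_R = I·|Z_R| = 0.519 × 7.25 = 3.76 V

3.76 V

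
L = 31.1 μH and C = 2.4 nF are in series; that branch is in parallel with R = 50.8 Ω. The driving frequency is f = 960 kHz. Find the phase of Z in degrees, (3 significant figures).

23.2°

ω = 2πf = 6.032e+06 rad/s
X_L = ωL = 188 Ω
X_C = 1/(ωC) = 69.1 Ω
Branch 1: Z₁ = R = 50.8 Ω
Branch 2 (series LC): Z₂ = j(X_L − X_C) = j119 Ω
Parallel: Z = Z₁Z₂/(Z₁+Z₂), |Z| = 46.7 Ω, ∠Z = 23.2°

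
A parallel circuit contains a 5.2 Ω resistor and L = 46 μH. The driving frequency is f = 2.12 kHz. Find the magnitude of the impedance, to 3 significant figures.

ω = 2πf = 13320 rad/s
X_L = ωL = 0.613 Ω
Parallel: admittances add. Y = 1/R + 1/(jωL)
Y = (0.192 − j1.63) S
|Y| = 1.64 S → |Z| = 1/|Y| = 0.609 Ω, ∠Z = −∠Y = 83.3°

0.609 Ω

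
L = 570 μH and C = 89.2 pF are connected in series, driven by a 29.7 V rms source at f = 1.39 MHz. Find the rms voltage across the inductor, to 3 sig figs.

40.0 V

ω = 2πf = 8.734e+06 rad/s
X_L = ωL = 4980 Ω
X_C = 1/(ωC) = 1280 Ω
Net reactance X = X_L − X_C = 3690 Ω
Z = j3690 Ω
|Z| = √(0² + 3690²) = 3690 Ω
I = V/|Z| = 8.04 mA
V_L = I·|Z_L| = 0.00804 × 4980 = 40.0 V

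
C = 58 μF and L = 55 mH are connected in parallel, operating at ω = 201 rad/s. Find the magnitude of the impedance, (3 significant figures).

12.7 Ω

X_L = ωL = 11.1 Ω
X_C = 1/(ωC) = 85.8 Ω
Parallel: admittances add. Y = 1/(jωL) + jωC
Y = (0 − j0.0788) S
|Y| = 0.0788 S → |Z| = 1/|Y| = 12.7 Ω, ∠Z = −∠Y = 90.0°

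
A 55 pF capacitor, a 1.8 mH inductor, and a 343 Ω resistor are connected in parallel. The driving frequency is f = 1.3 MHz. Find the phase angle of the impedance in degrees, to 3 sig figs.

ω = 2πf = 8.168e+06 rad/s
X_L = ωL = 14700 Ω
X_C = 1/(ωC) = 2230 Ω
Parallel: admittances add. Y = 1/R + 1/(jωL) + jωC
Y = (0.00292 + j0.000381) S
|Y| = 0.00294 S → |Z| = 1/|Y| = 340 Ω, ∠Z = −∠Y = -7.45°

-7.45°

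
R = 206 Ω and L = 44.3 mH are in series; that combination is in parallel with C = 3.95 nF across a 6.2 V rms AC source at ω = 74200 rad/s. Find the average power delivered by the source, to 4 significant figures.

730.0 μW

X_L = ωL = 3287 Ω
X_C = 1/(ωC) = 3412 Ω
Branch 1 (R+jX_L): Z₁ = 206.0 + j3287 Ω, |Z₁| = 3294 Ω
Branch 2 (−jX_C): Z₂ = −j3412 Ω
Parallel: Z = Z₁Z₂/(Z₁+Z₂), |Z| = 46650 Ω, ∠Z = 27.63°
I = V/|Z| = 132.9 μA
P = VI cos φ = 6.2 × 0.0001329 × cos(27.63°) = 730.0 μW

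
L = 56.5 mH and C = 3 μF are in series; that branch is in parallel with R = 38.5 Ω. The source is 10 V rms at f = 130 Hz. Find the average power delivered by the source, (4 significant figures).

2.597 W

ω = 2πf = 816.8 rad/s
X_L = ωL = 46.15 Ω
X_C = 1/(ωC) = 408.1 Ω
Branch 1: Z₁ = R = 38.50 Ω
Branch 2 (series LC): Z₂ = j(X_L − X_C) = −j361.9 Ω
Parallel: Z = Z₁Z₂/(Z₁+Z₂), |Z| = 38.28 Ω, ∠Z = -6.072°
I = V/|Z| = 261.2 mA
P = VI cos φ = 10 × 0.2612 × cos(-6.072°) = 2.597 W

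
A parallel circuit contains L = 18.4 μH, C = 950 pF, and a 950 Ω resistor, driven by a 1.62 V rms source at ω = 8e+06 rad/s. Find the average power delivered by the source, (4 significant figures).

2.763 mW

X_L = ωL = 147.2 Ω
X_C = 1/(ωC) = 131.6 Ω
Parallel: admittances add. Y = 1/R + 1/(jωL) + jωC
Y = (0.001053 + j0.0008065) S
|Y| = 0.001326 S → |Z| = 1/|Y| = 754.1 Ω, ∠Z = −∠Y = -37.46°
I = V/|Z| = 2.148 mA
P = VI cos φ = 1.62 × 0.002148 × cos(-37.46°) = 2.763 mW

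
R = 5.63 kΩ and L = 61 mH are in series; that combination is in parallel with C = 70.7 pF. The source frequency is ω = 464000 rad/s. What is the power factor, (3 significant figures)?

X_L = ωL = 28300 Ω
X_C = 1/(ωC) = 30500 Ω
Branch 1 (R+jX_L): Z₁ = 5630 + j28300 Ω, |Z₁| = 28900 Ω
Branch 2 (−jX_C): Z₂ = −j30500 Ω
Parallel: Z = Z₁Z₂/(Z₁+Z₂), |Z| = 146000 Ω, ∠Z = 9.91°
cos φ = cos(9.91°) = 0.985

0.985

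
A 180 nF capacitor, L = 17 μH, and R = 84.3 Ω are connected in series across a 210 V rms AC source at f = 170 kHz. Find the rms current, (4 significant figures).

ω = 2πf = 1.068e+06 rad/s
X_L = ωL = 18.16 Ω
X_C = 1/(ωC) = 5.201 Ω
Net reactance X = X_L − X_C = 12.96 Ω
Z = 84.30 + j12.96 Ω
|Z| = √(84.30² + 12.96²) = 85.29 Ω
I = V/|Z| = 210/85.29 = 2.462 A

2.462 A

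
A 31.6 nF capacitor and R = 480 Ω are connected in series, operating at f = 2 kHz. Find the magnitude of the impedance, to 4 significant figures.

ω = 2πf = 12570 rad/s
X_C = 1/(ωC) = 2518 Ω
Z = 480.0 − j2518 Ω
|Z| = √(480.0² + 2518²) = 2564 Ω

2564 Ω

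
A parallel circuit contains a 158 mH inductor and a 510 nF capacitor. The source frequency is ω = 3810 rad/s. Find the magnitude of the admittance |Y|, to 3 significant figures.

282 μS

X_L = ωL = 602 Ω
X_C = 1/(ωC) = 515 Ω
Parallel: admittances add. Y = 1/(jωL) + jωC
Y = (0 + j0.000282) S
|Y| = 0.000282 S → |Z| = 1/|Y| = 3550 Ω, ∠Z = −∠Y = -90.0°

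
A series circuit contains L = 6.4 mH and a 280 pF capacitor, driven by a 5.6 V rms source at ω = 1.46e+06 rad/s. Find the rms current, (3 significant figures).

X_L = ωL = 9340 Ω
X_C = 1/(ωC) = 2450 Ω
Net reactance X = X_L − X_C = 6900 Ω
Z = j6900 Ω
|Z| = √(0² + 6900²) = 6900 Ω
I = V/|Z| = 5.6/6900 = 812 μA

812 μA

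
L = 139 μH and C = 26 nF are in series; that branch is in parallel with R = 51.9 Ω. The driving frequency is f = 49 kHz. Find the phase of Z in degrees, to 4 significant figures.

-32.29°

ω = 2πf = 307900 rad/s
X_L = ωL = 42.79 Ω
X_C = 1/(ωC) = 124.9 Ω
Branch 1: Z₁ = R = 51.90 Ω
Branch 2 (series LC): Z₂ = j(X_L − X_C) = −j82.13 Ω
Parallel: Z = Z₁Z₂/(Z₁+Z₂), |Z| = 43.87 Ω, ∠Z = -32.29°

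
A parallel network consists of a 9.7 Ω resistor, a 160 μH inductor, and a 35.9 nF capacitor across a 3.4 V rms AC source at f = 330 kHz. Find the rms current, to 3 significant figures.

ω = 2πf = 2.073e+06 rad/s
X_L = ωL = 332 Ω
X_C = 1/(ωC) = 13.4 Ω
Parallel: admittances add. Y = 1/R + 1/(jωL) + jωC
Y = (0.103 + j0.0714) S
|Y| = 0.125 S → |Z| = 1/|Y| = 7.97 Ω, ∠Z = −∠Y = -34.7°
I = V/|Z| = 3.4/7.97 = 426 mA

426 mA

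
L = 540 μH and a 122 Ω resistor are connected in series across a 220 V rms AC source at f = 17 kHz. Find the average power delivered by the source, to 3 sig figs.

324 W

ω = 2πf = 106800 rad/s
X_L = ωL = 57.7 Ω
Z = 122 + j57.7 Ω
|Z| = √(122² + 57.7²) = 135 Ω
∠Z = arctan(57.7/122) = 25.3°
I = V/|Z| = 1.63 A
P = VI cos φ = 220 × 1.63 × cos(25.3°) = 324 W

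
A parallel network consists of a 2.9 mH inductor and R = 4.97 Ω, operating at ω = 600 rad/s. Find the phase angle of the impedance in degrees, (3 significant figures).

70.7°

X_L = ωL = 1.74 Ω
Parallel: admittances add. Y = 1/R + 1/(jωL)
Y = (0.201 − j0.575) S
|Y| = 0.609 S → |Z| = 1/|Y| = 1.64 Ω, ∠Z = −∠Y = 70.7°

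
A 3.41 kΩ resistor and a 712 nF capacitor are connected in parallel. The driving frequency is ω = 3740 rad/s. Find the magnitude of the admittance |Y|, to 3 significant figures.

X_C = 1/(ωC) = 376 Ω
Parallel: admittances add. Y = 1/R + jωC
Y = (0.000293 + j0.00266) S
|Y| = 0.00268 S → |Z| = 1/|Y| = 373 Ω, ∠Z = −∠Y = -83.7°

2.68 mS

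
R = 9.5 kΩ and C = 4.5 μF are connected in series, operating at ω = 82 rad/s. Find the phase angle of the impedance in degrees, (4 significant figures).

-15.92°

X_C = 1/(ωC) = 2710 Ω
Z = 9500 − j2710 Ω
|Z| = √(9500² + 2710²) = 9879 Ω
∠Z = arctan(-2710/9500) = -15.92°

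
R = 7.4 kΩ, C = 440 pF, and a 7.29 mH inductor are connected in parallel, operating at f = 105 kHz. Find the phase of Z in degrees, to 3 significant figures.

ω = 2πf = 659700 rad/s
X_L = ωL = 4810 Ω
X_C = 1/(ωC) = 3440 Ω
Parallel: admittances add. Y = 1/R + 1/(jωL) + jωC
Y = (0.000135 + j8.24e-05) S
|Y| = 0.000158 S → |Z| = 1/|Y| = 6320 Ω, ∠Z = −∠Y = -31.4°

-31.4°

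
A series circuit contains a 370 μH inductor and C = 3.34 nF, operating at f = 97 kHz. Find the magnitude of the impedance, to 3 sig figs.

266 Ω

ω = 2πf = 609500 rad/s
X_L = ωL = 226 Ω
X_C = 1/(ωC) = 491 Ω
Net reactance X = X_L − X_C = -266 Ω
Z = − j266 Ω
|Z| = √(0² + 266²) = 266 Ω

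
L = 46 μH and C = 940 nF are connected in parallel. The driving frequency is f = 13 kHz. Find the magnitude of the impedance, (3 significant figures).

5.28 Ω

ω = 2πf = 81680 rad/s
X_L = ωL = 3.76 Ω
X_C = 1/(ωC) = 13.0 Ω
Parallel: admittances add. Y = 1/(jωL) + jωC
Y = (0 − j0.189) S
|Y| = 0.189 S → |Z| = 1/|Y| = 5.28 Ω, ∠Z = −∠Y = 90.0°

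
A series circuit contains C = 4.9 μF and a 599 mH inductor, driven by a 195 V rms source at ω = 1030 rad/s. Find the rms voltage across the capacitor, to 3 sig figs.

X_L = ωL = 617 Ω
X_C = 1/(ωC) = 198 Ω
Net reactance X = X_L − X_C = 419 Ω
Z = j419 Ω
|Z| = √(0² + 419²) = 419 Ω
I = V/|Z| = 466 mA
V_C = I·|Z_C| = 0.466 × 198 = 92.2 V

92.2 V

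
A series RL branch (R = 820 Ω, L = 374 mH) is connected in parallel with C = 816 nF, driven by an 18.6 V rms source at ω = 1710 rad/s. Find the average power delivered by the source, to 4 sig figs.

X_L = ωL = 639.5 Ω
X_C = 1/(ωC) = 716.7 Ω
Branch 1 (R+jX_L): Z₁ = 820.0 + j639.5 Ω, |Z₁| = 1040 Ω
Branch 2 (−jX_C): Z₂ = −j716.7 Ω
Parallel: Z = Z₁Z₂/(Z₁+Z₂), |Z| = 904.9 Ω, ∠Z = -46.68°
I = V/|Z| = 20.56 mA
P = VI cos φ = 18.6 × 0.02056 × cos(-46.68°) = 262.3 mW

262.3 mW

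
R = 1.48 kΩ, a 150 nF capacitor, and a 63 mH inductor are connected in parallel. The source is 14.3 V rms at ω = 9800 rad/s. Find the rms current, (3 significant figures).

9.90 mA

X_L = ωL = 617 Ω
X_C = 1/(ωC) = 680 Ω
Parallel: admittances add. Y = 1/R + 1/(jωL) + jωC
Y = (0.000676 − j0.000150) S
|Y| = 0.000692 S → |Z| = 1/|Y| = 1440 Ω, ∠Z = −∠Y = 12.5°
I = V/|Z| = 14.3/1440 = 9.90 mA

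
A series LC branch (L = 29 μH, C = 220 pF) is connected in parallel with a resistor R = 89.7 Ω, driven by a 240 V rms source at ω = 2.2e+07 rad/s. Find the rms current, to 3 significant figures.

X_L = ωL = 638 Ω
X_C = 1/(ωC) = 207 Ω
Branch 1: Z₁ = R = 89.7 Ω
Branch 2 (series LC): Z₂ = j(X_L − X_C) = j431 Ω
Parallel: Z = Z₁Z₂/(Z₁+Z₂), |Z| = 87.8 Ω, ∠Z = 11.7°
I = V/|Z| = 240/87.8 = 2.73 A

2.73 A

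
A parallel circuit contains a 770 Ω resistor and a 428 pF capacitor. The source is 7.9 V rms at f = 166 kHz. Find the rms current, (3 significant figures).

10.8 mA

ω = 2πf = 1.043e+06 rad/s
X_C = 1/(ωC) = 2240 Ω
Parallel: admittances add. Y = 1/R + jωC
Y = (0.00130 + j0.000446) S
|Y| = 0.00137 S → |Z| = 1/|Y| = 728 Ω, ∠Z = −∠Y = -19.0°
I = V/|Z| = 7.9/728 = 10.8 mA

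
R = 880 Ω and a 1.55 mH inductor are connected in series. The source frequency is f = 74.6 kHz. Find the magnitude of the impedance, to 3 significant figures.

ω = 2πf = 468700 rad/s
X_L = ωL = 727 Ω
Z = 880 + j727 Ω
|Z| = √(880² + 727²) = 1140 Ω

1140 Ω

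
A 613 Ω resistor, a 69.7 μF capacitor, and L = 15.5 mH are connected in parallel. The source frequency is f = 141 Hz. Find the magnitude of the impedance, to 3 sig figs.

89.3 Ω

ω = 2πf = 885.9 rad/s
X_L = ωL = 13.7 Ω
X_C = 1/(ωC) = 16.2 Ω
Parallel: admittances add. Y = 1/R + 1/(jωL) + jωC
Y = (0.00163 − j0.0111) S
|Y| = 0.0112 S → |Z| = 1/|Y| = 89.3 Ω, ∠Z = −∠Y = 81.6°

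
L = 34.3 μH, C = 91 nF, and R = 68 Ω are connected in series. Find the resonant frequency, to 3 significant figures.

ω₀ = 1/√(LC) = 1/√(3.43e-05 × 9.1e-08) = 566000 rad/s
f₀ = ω₀/(2π) = 90.1 kHz

90.1 kHz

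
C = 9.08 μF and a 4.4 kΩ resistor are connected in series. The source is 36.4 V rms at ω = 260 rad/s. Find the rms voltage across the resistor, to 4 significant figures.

X_C = 1/(ωC) = 423.6 Ω
Z = 4400 − j423.6 Ω
|Z| = √(4400² + 423.6²) = 4420 Ω
I = V/|Z| = 8.235 mA
V_R = I·|Z_R| = 0.008235 × 4400 = 36.23 V

36.23 V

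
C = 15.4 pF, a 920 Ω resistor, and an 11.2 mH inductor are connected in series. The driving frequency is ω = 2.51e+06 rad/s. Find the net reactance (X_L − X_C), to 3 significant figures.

2240 Ω

X_L = ωL = 28100 Ω
X_C = 1/(ωC) = 25900 Ω
X = 28100 − 25900 = 2240 Ω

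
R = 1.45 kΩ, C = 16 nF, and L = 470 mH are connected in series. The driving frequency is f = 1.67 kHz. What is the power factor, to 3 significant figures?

ω = 2πf = 10490 rad/s
X_L = ωL = 4930 Ω
X_C = 1/(ωC) = 5960 Ω
Net reactance X = X_L − X_C = -1020 Ω
Z = 1450 − j1020 Ω
|Z| = √(1450² + 1020²) = 1780 Ω
∠Z = arctan(-1020/1450) = -35.2°
cos φ = cos(-35.2°) = 0.817

0.817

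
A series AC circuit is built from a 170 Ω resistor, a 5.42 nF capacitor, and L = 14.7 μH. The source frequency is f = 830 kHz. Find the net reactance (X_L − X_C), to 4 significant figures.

41.28 Ω

ω = 2πf = 5.215e+06 rad/s
X_L = ωL = 76.66 Ω
X_C = 1/(ωC) = 35.38 Ω
X = 76.66 − 35.38 = 41.28 Ω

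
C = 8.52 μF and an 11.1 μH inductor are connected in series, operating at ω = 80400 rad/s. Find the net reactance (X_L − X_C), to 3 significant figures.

-0.567 Ω

X_L = ωL = 0.892 Ω
X_C = 1/(ωC) = 1.46 Ω
X = 0.892 − 1.46 = -0.567 Ω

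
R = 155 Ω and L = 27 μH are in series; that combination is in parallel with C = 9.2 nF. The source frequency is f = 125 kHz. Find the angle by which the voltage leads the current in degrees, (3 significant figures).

ω = 2πf = 785400 rad/s
X_L = ωL = 21.2 Ω
X_C = 1/(ωC) = 138 Ω
Branch 1 (R+jX_L): Z₁ = 155 + j21.2 Ω, |Z₁| = 156 Ω
Branch 2 (−jX_C): Z₂ = −j138 Ω
Parallel: Z = Z₁Z₂/(Z₁+Z₂), |Z| = 111 Ω, ∠Z = -45.1°

-45.1°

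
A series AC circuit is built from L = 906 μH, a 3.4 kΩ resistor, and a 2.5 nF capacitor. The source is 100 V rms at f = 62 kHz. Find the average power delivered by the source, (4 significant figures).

2.830 W

ω = 2πf = 389600 rad/s
X_L = ωL = 352.9 Ω
X_C = 1/(ωC) = 1027 Ω
Net reactance X = X_L − X_C = -673.9 Ω
Z = 3400 − j673.9 Ω
|Z| = √(3400² + 673.9²) = 3466 Ω
∠Z = arctan(-673.9/3400) = -11.21°
I = V/|Z| = 28.85 mA
P = VI cos φ = 100 × 0.02885 × cos(-11.21°) = 2.830 W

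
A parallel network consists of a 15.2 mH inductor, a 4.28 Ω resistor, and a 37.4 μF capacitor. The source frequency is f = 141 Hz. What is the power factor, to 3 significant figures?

0.985

ω = 2πf = 885.9 rad/s
X_L = ωL = 13.5 Ω
X_C = 1/(ωC) = 30.2 Ω
Parallel: admittances add. Y = 1/R + 1/(jωL) + jωC
Y = (0.234 − j0.0411) S
|Y| = 0.237 S → |Z| = 1/|Y| = 4.22 Ω, ∠Z = −∠Y = 9.98°
cos φ = cos(9.98°) = 0.985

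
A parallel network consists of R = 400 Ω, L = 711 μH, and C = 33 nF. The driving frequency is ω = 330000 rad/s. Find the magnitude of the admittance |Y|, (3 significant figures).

7.08 mS

X_L = ωL = 235 Ω
X_C = 1/(ωC) = 91.8 Ω
Parallel: admittances add. Y = 1/R + 1/(jωL) + jωC
Y = (0.00250 + j0.00663) S
|Y| = 0.00708 S → |Z| = 1/|Y| = 141 Ω, ∠Z = −∠Y = -69.3°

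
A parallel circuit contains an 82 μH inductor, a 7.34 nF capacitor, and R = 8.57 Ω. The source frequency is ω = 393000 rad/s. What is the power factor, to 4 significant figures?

X_L = ωL = 32.23 Ω
X_C = 1/(ωC) = 346.7 Ω
Parallel: admittances add. Y = 1/R + 1/(jωL) + jωC
Y = (0.1167 − j0.02815) S
|Y| = 0.1200 S → |Z| = 1/|Y| = 8.331 Ω, ∠Z = −∠Y = 13.56°
cos φ = cos(13.56°) = 0.9721

0.9721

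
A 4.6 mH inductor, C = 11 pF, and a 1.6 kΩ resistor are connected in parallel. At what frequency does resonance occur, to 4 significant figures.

707.5 kHz

ω₀ = 1/√(LC) = 1/√(0.0046 × 1.1e-11) = 4.446e+06 rad/s
f₀ = ω₀/(2π) = 707.5 kHz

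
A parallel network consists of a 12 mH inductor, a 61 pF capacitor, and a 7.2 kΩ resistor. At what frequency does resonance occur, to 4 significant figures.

186.0 kHz

ω₀ = 1/√(LC) = 1/√(0.012 × 6.1e-11) = 1.169e+06 rad/s
f₀ = ω₀/(2π) = 186.0 kHz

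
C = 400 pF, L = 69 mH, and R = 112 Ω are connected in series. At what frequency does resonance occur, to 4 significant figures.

ω₀ = 1/√(LC) = 1/√(0.069 × 4e-10) = 190300 rad/s
f₀ = ω₀/(2π) = 30.29 kHz

30.29 kHz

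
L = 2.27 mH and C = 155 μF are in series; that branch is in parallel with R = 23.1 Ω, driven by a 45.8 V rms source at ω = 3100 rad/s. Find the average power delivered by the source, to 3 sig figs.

X_L = ωL = 7.04 Ω
X_C = 1/(ωC) = 2.08 Ω
Branch 1: Z₁ = R = 23.1 Ω
Branch 2 (series LC): Z₂ = j(X_L − X_C) = j4.96 Ω
Parallel: Z = Z₁Z₂/(Z₁+Z₂), |Z| = 4.85 Ω, ∠Z = 77.9°
I = V/|Z| = 9.45 A
P = VI cos φ = 45.8 × 9.45 × cos(77.9°) = 90.8 W

90.8 W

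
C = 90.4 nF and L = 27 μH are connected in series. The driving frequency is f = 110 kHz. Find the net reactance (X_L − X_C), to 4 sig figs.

2.656 Ω

ω = 2πf = 691200 rad/s
X_L = ωL = 18.66 Ω
X_C = 1/(ωC) = 16.01 Ω
X = 18.66 − 16.01 = 2.656 Ω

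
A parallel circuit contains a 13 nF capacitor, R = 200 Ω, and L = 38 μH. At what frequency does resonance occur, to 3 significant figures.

226 kHz

ω₀ = 1/√(LC) = 1/√(3.8e-05 × 1.3e-08) = 1.423e+06 rad/s
f₀ = ω₀/(2π) = 226 kHz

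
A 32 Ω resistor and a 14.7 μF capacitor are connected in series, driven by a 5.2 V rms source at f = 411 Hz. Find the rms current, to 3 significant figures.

ω = 2πf = 2582 rad/s
X_C = 1/(ωC) = 26.3 Ω
Z = 32.0 − j26.3 Ω
|Z| = √(32.0² + 26.3²) = 41.4 Ω
I = V/|Z| = 5.2/41.4 = 125 mA

125 mA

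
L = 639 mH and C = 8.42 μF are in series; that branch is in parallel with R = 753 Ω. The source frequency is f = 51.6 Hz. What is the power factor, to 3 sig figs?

0.207

ω = 2πf = 324.2 rad/s
X_L = ωL = 207 Ω
X_C = 1/(ωC) = 366 Ω
Branch 1: Z₁ = R = 753 Ω
Branch 2 (series LC): Z₂ = j(X_L − X_C) = −j159 Ω
Parallel: Z = Z₁Z₂/(Z₁+Z₂), |Z| = 156 Ω, ∠Z = -78.1°
cos φ = cos(-78.1°) = 0.207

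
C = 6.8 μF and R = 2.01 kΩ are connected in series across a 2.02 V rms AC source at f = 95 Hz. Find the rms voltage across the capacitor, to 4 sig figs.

0.2458 V

ω = 2πf = 596.9 rad/s
X_C = 1/(ωC) = 246.4 Ω
Z = 2010 − j246.4 Ω
|Z| = √(2010² + 246.4²) = 2025 Ω
I = V/|Z| = 997.5 μA
V_C = I·|Z_C| = 0.0009975 × 246.4 = 0.2458 V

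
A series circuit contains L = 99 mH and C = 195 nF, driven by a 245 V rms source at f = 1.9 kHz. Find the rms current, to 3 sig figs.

ω = 2πf = 11940 rad/s
X_L = ωL = 1180 Ω
X_C = 1/(ωC) = 430 Ω
Net reactance X = X_L − X_C = 752 Ω
Z = j752 Ω
|Z| = √(0² + 752²) = 752 Ω
I = V/|Z| = 245/752 = 326 mA

326 mA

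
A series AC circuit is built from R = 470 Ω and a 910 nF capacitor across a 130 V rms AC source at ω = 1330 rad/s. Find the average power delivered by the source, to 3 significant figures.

8.79 W

X_C = 1/(ωC) = 826 Ω
Z = 470 − j826 Ω
|Z| = √(470² + 826²) = 951 Ω
∠Z = arctan(-826/470) = -60.4°
I = V/|Z| = 137 mA
P = VI cos φ = 130 × 0.137 × cos(-60.4°) = 8.79 W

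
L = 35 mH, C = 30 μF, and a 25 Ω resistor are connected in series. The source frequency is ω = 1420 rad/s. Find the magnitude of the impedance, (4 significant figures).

X_L = ωL = 49.70 Ω
X_C = 1/(ωC) = 23.47 Ω
Net reactance X = X_L − X_C = 26.23 Ω
Z = 25.00 + j26.23 Ω
|Z| = √(25.00² + 26.23²) = 36.23 Ω

36.23 Ω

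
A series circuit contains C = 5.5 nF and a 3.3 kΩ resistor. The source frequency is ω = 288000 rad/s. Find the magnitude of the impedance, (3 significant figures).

3360 Ω

X_C = 1/(ωC) = 631 Ω
Z = 3300 − j631 Ω
|Z| = √(3300² + 631²) = 3360 Ω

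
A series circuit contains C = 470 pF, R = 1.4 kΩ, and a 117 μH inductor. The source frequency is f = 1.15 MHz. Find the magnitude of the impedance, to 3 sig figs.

ω = 2πf = 7.226e+06 rad/s
X_L = ωL = 845 Ω
X_C = 1/(ωC) = 294 Ω
Net reactance X = X_L − X_C = 551 Ω
Z = 1400 + j551 Ω
|Z| = √(1400² + 551²) = 1500 Ω

1500 Ω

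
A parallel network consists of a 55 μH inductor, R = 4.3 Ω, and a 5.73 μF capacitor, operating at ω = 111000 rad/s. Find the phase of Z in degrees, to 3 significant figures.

-63.8°

X_L = ωL = 6.11 Ω
X_C = 1/(ωC) = 1.57 Ω
Parallel: admittances add. Y = 1/R + 1/(jωL) + jωC
Y = (0.233 + j0.472) S
|Y| = 0.526 S → |Z| = 1/|Y| = 1.90 Ω, ∠Z = −∠Y = -63.8°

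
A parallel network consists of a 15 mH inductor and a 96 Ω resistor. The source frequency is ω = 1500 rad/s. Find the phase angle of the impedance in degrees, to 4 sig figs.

X_L = ωL = 22.50 Ω
Parallel: admittances add. Y = 1/R + 1/(jωL)
Y = (0.01042 − j0.04444) S
|Y| = 0.04565 S → |Z| = 1/|Y| = 21.91 Ω, ∠Z = −∠Y = 76.81°

76.81°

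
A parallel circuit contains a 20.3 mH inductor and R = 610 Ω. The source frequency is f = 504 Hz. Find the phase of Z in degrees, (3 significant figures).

ω = 2πf = 3167 rad/s
X_L = ωL = 64.3 Ω
Parallel: admittances add. Y = 1/R + 1/(jωL)
Y = (0.00164 − j0.0156) S
|Y| = 0.0156 S → |Z| = 1/|Y| = 63.9 Ω, ∠Z = −∠Y = 84.0°

84.0°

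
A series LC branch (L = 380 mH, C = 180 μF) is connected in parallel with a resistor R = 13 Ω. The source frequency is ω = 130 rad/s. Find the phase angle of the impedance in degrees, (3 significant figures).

62.9°

X_L = ωL = 49.4 Ω
X_C = 1/(ωC) = 42.7 Ω
Branch 1: Z₁ = R = 13.0 Ω
Branch 2 (series LC): Z₂ = j(X_L − X_C) = j6.66 Ω
Parallel: Z = Z₁Z₂/(Z₁+Z₂), |Z| = 5.93 Ω, ∠Z = 62.9°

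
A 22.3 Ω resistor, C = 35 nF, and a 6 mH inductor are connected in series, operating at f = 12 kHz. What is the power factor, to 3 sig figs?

0.291

ω = 2πf = 75400 rad/s
X_L = ωL = 452 Ω
X_C = 1/(ωC) = 379 Ω
Net reactance X = X_L − X_C = 73.4 Ω
Z = 22.3 + j73.4 Ω
|Z| = √(22.3² + 73.4²) = 76.8 Ω
∠Z = arctan(73.4/22.3) = 73.1°
cos φ = cos(73.1°) = 0.291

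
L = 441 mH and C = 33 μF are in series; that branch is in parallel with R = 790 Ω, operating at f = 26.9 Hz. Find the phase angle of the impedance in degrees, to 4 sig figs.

ω = 2πf = 169.0 rad/s
X_L = ωL = 74.54 Ω
X_C = 1/(ωC) = 179.3 Ω
Branch 1: Z₁ = R = 790.0 Ω
Branch 2 (series LC): Z₂ = j(X_L − X_C) = −j104.8 Ω
Parallel: Z = Z₁Z₂/(Z₁+Z₂), |Z| = 103.8 Ω, ∠Z = -82.45°

-82.45°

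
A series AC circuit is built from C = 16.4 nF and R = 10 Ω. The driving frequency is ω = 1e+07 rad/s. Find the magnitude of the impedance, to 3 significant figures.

X_C = 1/(ωC) = 6.10 Ω
Z = 10.0 − j6.10 Ω
|Z| = √(10.0² + 6.10²) = 11.7 Ω

11.7 Ω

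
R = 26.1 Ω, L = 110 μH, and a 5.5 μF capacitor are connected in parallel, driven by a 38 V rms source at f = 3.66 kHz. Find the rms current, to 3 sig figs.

10.3 A

ω = 2πf = 23000 rad/s
X_L = ωL = 2.53 Ω
X_C = 1/(ωC) = 7.91 Ω
Parallel: admittances add. Y = 1/R + 1/(jωL) + jωC
Y = (0.0383 − j0.269) S
|Y| = 0.272 S → |Z| = 1/|Y| = 3.68 Ω, ∠Z = −∠Y = 81.9°
I = V/|Z| = 38/3.68 = 10.3 A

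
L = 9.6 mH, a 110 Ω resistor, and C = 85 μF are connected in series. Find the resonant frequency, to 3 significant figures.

176 Hz

ω₀ = 1/√(LC) = 1/√(0.0096 × 8.5e-05) = 1107 rad/s
f₀ = ω₀/(2π) = 176 Hz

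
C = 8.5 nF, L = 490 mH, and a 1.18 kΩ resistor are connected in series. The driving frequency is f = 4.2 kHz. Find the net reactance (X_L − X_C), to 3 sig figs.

ω = 2πf = 26390 rad/s
X_L = ωL = 12900 Ω
X_C = 1/(ωC) = 4460 Ω
X = 12900 − 4460 = 8470 Ω

8470 Ω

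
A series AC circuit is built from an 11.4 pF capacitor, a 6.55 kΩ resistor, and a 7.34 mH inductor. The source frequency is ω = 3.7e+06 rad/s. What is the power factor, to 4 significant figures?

X_L = ωL = 27160 Ω
X_C = 1/(ωC) = 23710 Ω
Net reactance X = X_L − X_C = 3450 Ω
Z = 6550 + j3450 Ω
|Z| = √(6550² + 3450²) = 7403 Ω
∠Z = arctan(3450/6550) = 27.78°
cos φ = cos(27.78°) = 0.8848

0.8848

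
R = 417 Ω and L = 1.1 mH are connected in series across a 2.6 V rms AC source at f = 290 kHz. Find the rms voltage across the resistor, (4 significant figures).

0.5296 V

ω = 2πf = 1.822e+06 rad/s
X_L = ωL = 2004 Ω
Z = 417.0 + j2004 Ω
|Z| = √(417.0² + 2004²) = 2047 Ω
I = V/|Z| = 1.270 mA
V_R = I·|Z_R| = 0.001270 × 417.0 = 0.5296 V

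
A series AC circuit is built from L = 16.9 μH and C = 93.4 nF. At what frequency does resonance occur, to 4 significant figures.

126.7 kHz

ω₀ = 1/√(LC) = 1/√(1.69e-05 × 9.34e-08) = 795900 rad/s
f₀ = ω₀/(2π) = 126.7 kHz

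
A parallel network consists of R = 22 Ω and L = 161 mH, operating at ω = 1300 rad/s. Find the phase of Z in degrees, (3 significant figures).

6.00°

X_L = ωL = 209 Ω
Parallel: admittances add. Y = 1/R + 1/(jωL)
Y = (0.0455 − j0.00478) S
|Y| = 0.0457 S → |Z| = 1/|Y| = 21.9 Ω, ∠Z = −∠Y = 6.00°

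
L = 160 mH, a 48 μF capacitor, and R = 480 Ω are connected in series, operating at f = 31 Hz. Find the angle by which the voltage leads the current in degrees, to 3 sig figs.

ω = 2πf = 194.8 rad/s
X_L = ωL = 31.2 Ω
X_C = 1/(ωC) = 107 Ω
Net reactance X = X_L − X_C = -75.8 Ω
Z = 480 − j75.8 Ω
|Z| = √(480² + 75.8²) = 486 Ω
∠Z = arctan(-75.8/480) = -8.97°

-8.97°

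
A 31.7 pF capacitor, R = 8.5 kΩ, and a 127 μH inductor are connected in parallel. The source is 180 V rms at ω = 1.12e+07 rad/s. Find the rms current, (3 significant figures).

X_L = ωL = 1420 Ω
X_C = 1/(ωC) = 2820 Ω
Parallel: admittances add. Y = 1/R + 1/(jωL) + jωC
Y = (0.000118 − j0.000348) S
|Y| = 0.000367 S → |Z| = 1/|Y| = 2720 Ω, ∠Z = −∠Y = 71.3°
I = V/|Z| = 180/2720 = 66.1 mA

66.1 mA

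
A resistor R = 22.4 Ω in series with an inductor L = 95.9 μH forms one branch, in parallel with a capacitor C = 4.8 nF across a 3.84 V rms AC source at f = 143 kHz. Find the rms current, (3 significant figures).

27.4 mA

ω = 2πf = 898500 rad/s
X_L = ωL = 86.2 Ω
X_C = 1/(ωC) = 232 Ω
Branch 1 (R+jX_L): Z₁ = 22.4 + j86.2 Ω, |Z₁| = 89.0 Ω
Branch 2 (−jX_C): Z₂ = −j232 Ω
Parallel: Z = Z₁Z₂/(Z₁+Z₂), |Z| = 140 Ω, ∠Z = 66.7°
I = V/|Z| = 3.84/140 = 27.4 mA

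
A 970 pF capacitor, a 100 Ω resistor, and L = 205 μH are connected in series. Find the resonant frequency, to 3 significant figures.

ω₀ = 1/√(LC) = 1/√(0.000205 × 9.7e-10) = 2.243e+06 rad/s
f₀ = ω₀/(2π) = 357 kHz

357 kHz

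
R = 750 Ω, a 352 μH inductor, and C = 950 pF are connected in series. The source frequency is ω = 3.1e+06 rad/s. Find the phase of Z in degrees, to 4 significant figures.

X_L = ωL = 1091 Ω
X_C = 1/(ωC) = 339.6 Ω
Net reactance X = X_L − X_C = 751.6 Ω
Z = 750.0 + j751.6 Ω
|Z| = √(750.0² + 751.6²) = 1062 Ω
∠Z = arctan(751.6/750.0) = 45.06°

45.06°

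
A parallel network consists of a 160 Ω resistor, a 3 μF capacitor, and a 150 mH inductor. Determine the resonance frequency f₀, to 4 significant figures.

ω₀ = 1/√(LC) = 1/√(0.15 × 3e-06) = 1491 rad/s
f₀ = ω₀/(2π) = 237.3 Hz

237.3 Hz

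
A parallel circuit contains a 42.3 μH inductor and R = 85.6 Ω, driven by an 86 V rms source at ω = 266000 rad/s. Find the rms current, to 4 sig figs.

X_L = ωL = 11.25 Ω
Parallel: admittances add. Y = 1/R + 1/(jωL)
Y = (0.01168 − j0.08887) S
|Y| = 0.08964 S → |Z| = 1/|Y| = 11.16 Ω, ∠Z = −∠Y = 82.51°
I = V/|Z| = 86/11.16 = 7.709 A

7.709 A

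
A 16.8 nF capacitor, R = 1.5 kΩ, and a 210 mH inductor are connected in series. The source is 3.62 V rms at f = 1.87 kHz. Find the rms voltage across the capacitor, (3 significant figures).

ω = 2πf = 11750 rad/s
X_L = ωL = 2470 Ω
X_C = 1/(ωC) = 5070 Ω
Net reactance X = X_L − X_C = -2600 Ω
Z = 1500 − j2600 Ω
|Z| = √(1500² + 2600²) = 3000 Ω
I = V/|Z| = 1.21 mA
V_C = I·|Z_C| = 0.00121 × 5070 = 6.11 V

6.11 V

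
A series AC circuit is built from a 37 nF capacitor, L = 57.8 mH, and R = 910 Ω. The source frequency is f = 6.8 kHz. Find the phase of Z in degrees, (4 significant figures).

ω = 2πf = 42730 rad/s
X_L = ωL = 2470 Ω
X_C = 1/(ωC) = 632.6 Ω
Net reactance X = X_L − X_C = 1837 Ω
Z = 910.0 + j1837 Ω
|Z| = √(910.0² + 1837²) = 2050 Ω
∠Z = arctan(1837/910.0) = 63.65°

63.65°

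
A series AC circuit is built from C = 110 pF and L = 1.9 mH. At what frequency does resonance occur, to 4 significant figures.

348.1 kHz

ω₀ = 1/√(LC) = 1/√(0.0019 × 1.1e-10) = 2.187e+06 rad/s
f₀ = ω₀/(2π) = 348.1 kHz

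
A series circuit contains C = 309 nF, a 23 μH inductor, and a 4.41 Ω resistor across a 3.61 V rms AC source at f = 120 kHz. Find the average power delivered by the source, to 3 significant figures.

ω = 2πf = 754000 rad/s
X_L = ωL = 17.3 Ω
X_C = 1/(ωC) = 4.29 Ω
Net reactance X = X_L − X_C = 13.0 Ω
Z = 4.41 + j13.0 Ω
|Z| = √(4.41² + 13.0²) = 13.8 Ω
∠Z = arctan(13.0/4.41) = 71.3°
I = V/|Z| = 262 mA
P = VI cos φ = 3.61 × 0.262 × cos(71.3°) = 303 mW

303 mW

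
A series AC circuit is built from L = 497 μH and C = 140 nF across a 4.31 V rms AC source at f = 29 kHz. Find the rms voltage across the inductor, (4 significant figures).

7.600 V

ω = 2πf = 182200 rad/s
X_L = ωL = 90.56 Ω
X_C = 1/(ωC) = 39.20 Ω
Net reactance X = X_L − X_C = 51.36 Ω
Z = j51.36 Ω
|Z| = √(0² + 51.36²) = 51.36 Ω
I = V/|Z| = 83.92 mA
V_L = I·|Z_L| = 0.08392 × 90.56 = 7.600 V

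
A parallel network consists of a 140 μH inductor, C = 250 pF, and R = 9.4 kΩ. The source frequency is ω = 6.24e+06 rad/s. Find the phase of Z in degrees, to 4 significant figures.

-75.63°

X_L = ωL = 873.6 Ω
X_C = 1/(ωC) = 641.0 Ω
Parallel: admittances add. Y = 1/R + 1/(jωL) + jωC
Y = (0.0001064 + j0.0004153) S
|Y| = 0.0004287 S → |Z| = 1/|Y| = 2333 Ω, ∠Z = −∠Y = -75.63°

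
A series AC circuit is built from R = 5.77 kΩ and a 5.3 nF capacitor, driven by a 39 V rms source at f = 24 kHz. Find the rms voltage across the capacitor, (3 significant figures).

8.27 V

ω = 2πf = 150800 rad/s
X_C = 1/(ωC) = 1250 Ω
Z = 5770 − j1250 Ω
|Z| = √(5770² + 1250²) = 5900 Ω
I = V/|Z| = 6.61 mA
V_C = I·|Z_C| = 0.00661 × 1250 = 8.27 V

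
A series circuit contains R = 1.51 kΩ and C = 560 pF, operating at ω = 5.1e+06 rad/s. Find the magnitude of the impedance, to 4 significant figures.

X_C = 1/(ωC) = 350.1 Ω
Z = 1510 − j350.1 Ω
|Z| = √(1510² + 350.1²) = 1550 Ω

1550 Ω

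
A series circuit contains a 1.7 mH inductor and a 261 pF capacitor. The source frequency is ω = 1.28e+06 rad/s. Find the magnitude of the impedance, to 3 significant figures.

817 Ω

X_L = ωL = 2180 Ω
X_C = 1/(ωC) = 2990 Ω
Net reactance X = X_L − X_C = -817 Ω
Z = − j817 Ω
|Z| = √(0² + 817²) = 817 Ω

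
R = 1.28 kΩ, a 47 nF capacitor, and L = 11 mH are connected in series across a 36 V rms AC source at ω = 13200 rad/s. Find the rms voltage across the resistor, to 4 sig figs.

23.67 V

X_L = ωL = 145.2 Ω
X_C = 1/(ωC) = 1612 Ω
Net reactance X = X_L − X_C = -1467 Ω
Z = 1280 − j1467 Ω
|Z| = √(1280² + 1467²) = 1947 Ω
I = V/|Z| = 18.49 mA
V_R = I·|Z_R| = 0.01849 × 1280 = 23.67 V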